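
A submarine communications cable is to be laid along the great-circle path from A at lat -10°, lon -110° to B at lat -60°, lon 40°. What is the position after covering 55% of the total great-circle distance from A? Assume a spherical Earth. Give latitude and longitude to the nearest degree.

Write both endpoints as unit vectors p₁, p₂ with components (cos φ cos λ, cos φ sin λ, sin φ).
The central angle between the endpoints is δ = arccos(p₁·p₂) ≈ 1.850 rad (106.0°).
Interpolate at f = 0.55 with slerp weights a = sin((1−f)δ)/sin δ ≈ 0.770, b = sin(fδ)/sin δ ≈ 0.885.
p = a·p₁ + b·p₂ ≈ (0.080, -0.428, -0.900); φ = arcsin(p_z) ≈ -64.21°, λ = atan2(p_y, p_x) ≈ -79.42°.

≈ lat -64°, lon -79°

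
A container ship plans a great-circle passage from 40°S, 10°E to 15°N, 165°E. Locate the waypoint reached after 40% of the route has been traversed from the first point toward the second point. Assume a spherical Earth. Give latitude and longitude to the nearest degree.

≈ 50°S, 97°E

Convert each endpoint to a unit vector on the sphere (x = cos φ cos λ, y = cos φ sin λ, z = sin φ).
The central angle between the endpoints is δ = arccos(p₁·p₂) ≈ 2.563 rad (146.8°).
Interpolate at f = 0.40 with slerp weights a = sin((1−f)δ)/sin δ ≈ 1.826, b = sin(fδ)/sin δ ≈ 1.562.
p = a·p₁ + b·p₂ ≈ (-0.079, 0.633, -0.770); φ = arcsin(p_z) ≈ -50.33°, λ = atan2(p_y, p_x) ≈ 97.15°.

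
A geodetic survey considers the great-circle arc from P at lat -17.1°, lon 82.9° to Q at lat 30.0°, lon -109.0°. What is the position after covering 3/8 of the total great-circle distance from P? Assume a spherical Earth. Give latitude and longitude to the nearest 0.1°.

≈ lat 31.2°, lon 122.0°

The haversine formula gives a central angle δ ≈ 2.847 rad (163.1°) between the endpoints.
Interpolate at f = 3/8 with slerp weights a = sin((1−f)δ)/sin δ ≈ 3.371, b = sin(fδ)/sin δ ≈ 3.019.
p = a·p₁ + b·p₂ ≈ (-0.453, 0.725, 0.518); φ = arcsin(p_z) ≈ 31.21°, λ = atan2(p_y, p_x) ≈ 121.98°.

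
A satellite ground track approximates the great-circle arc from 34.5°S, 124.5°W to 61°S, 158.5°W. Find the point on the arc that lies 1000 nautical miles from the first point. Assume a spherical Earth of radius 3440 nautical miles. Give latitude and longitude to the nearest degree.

Convert each endpoint to a unit vector on the sphere (x = cos φ cos λ, y = cos φ sin λ, z = sin φ).
The central angle between the endpoints is δ = arccos(p₁·p₂) ≈ 0.598 rad (34.2°). The total great-circle distance is δ·R ≈ 0.598 × 3440 ≈ 2056 nmi, so the target fraction is f = 1000/2056 ≈ 0.486.
Interpolate at f ≈ 0.486 with slerp weights a = sin((1−f)δ)/sin δ ≈ 0.537, b = sin(fδ)/sin δ ≈ 0.509.
p = a·p₁ + b·p₂ ≈ (-0.480, -0.455, -0.750); φ = arcsin(p_z) ≈ -48.56°, λ = atan2(p_y, p_x) ≈ -136.54°.

≈ 49°S, 137°W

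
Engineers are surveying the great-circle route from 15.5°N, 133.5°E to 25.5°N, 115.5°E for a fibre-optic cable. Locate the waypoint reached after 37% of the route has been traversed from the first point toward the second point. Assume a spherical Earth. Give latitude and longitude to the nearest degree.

≈ 19°N, 127°E

Write both endpoints as unit vectors p₁, p₂ with components (cos φ cos λ, cos φ sin λ, sin φ).
The central angle between the endpoints is δ = arccos(p₁·p₂) ≈ 0.342 rad (19.6°).
Interpolate at f = 0.37 with slerp weights a = sin((1−f)δ)/sin δ ≈ 0.637, b = sin(fδ)/sin δ ≈ 0.376.
p = a·p₁ + b·p₂ ≈ (-0.569, 0.752, 0.332); φ = arcsin(p_z) ≈ 19.41°, λ = atan2(p_y, p_x) ≈ 127.11°.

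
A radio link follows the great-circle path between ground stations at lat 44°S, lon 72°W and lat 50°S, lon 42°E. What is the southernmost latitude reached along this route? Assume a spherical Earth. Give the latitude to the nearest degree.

≈ 63°S

The great circle lies in the plane with unit normal n̂ = (p₁ × p₂)/|p₁ × p₂|.
Here n̂_z ≈ +0.450; the vertex latitude is φ_max = arccos|n̂_z| ≈ 63.3°.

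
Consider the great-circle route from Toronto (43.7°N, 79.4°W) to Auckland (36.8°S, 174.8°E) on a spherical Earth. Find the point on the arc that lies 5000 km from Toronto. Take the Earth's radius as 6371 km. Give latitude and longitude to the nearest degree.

Write both endpoints as unit vectors p₁, p₂ with components (cos φ cos λ, cos φ sin λ, sin φ).
The central angle between the endpoints is δ = arccos(p₁·p₂) ≈ 2.179 rad (124.9°). The total great-circle distance is δ·R ≈ 2.179 × 6371 ≈ 13883 km, so the target fraction is f = 5000/13883 ≈ 0.360.
Interpolate at f ≈ 0.360 with slerp weights a = sin((1−f)δ)/sin δ ≈ 1.200, b = sin(fδ)/sin δ ≈ 0.861.
p = a·p₁ + b·p₂ ≈ (-0.527, -0.790, 0.313); φ = arcsin(p_z) ≈ 18.24°, λ = atan2(p_y, p_x) ≈ -123.72°.

≈ 18°N, 124°W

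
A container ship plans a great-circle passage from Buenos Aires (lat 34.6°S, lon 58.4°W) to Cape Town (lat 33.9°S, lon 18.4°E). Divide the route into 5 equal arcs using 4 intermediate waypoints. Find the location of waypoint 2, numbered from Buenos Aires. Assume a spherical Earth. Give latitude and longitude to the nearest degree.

From cos δ = sin φ₁ sin φ₂ + cos φ₁ cos φ₂ cos Δλ, the central angle is δ ≈ 1.078 rad (61.8°).
Interpolate at f = 2/5 with slerp weights a = sin((1−f)δ)/sin δ ≈ 0.684, b = sin(fδ)/sin δ ≈ 0.474.
p = a·p₁ + b·p₂ ≈ (0.669, -0.355, -0.653); φ = arcsin(p_z) ≈ -40.78°, λ = atan2(p_y, p_x) ≈ -27.98°.

≈ lat 41°S, lon 28°W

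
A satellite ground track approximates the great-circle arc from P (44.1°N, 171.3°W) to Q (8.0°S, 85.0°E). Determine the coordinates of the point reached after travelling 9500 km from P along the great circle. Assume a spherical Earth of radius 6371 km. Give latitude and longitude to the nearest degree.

Write both endpoints as unit vectors p₁, p₂ with components (cos φ cos λ, cos φ sin λ, sin φ).
The central angle between the endpoints is δ = arccos(p₁·p₂) ≈ 1.839 rad (105.4°). The total great-circle distance is δ·R ≈ 1.839 × 6371 ≈ 11718 km, so the target fraction is f = 9500/11718 ≈ 0.811.
Interpolate at f ≈ 0.811 with slerp weights a = sin((1−f)δ)/sin δ ≈ 0.354, b = sin(fδ)/sin δ ≈ 1.034.
p = a·p₁ + b·p₂ ≈ (-0.162, 0.981, 0.102); φ = arcsin(p_z) ≈ 5.87°, λ = atan2(p_y, p_x) ≈ 99.37°.

≈ (6°N, 99°E)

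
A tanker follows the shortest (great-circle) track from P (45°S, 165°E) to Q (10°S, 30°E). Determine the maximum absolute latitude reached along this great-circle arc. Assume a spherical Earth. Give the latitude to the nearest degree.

The great circle lies in the plane with unit normal n̂ = (p₁ × p₂)/|p₁ × p₂|.
Here n̂_z ≈ -0.530; the vertex latitude is φ_max = arccos|n̂_z| ≈ 58.0°.
Check via Clairaut: cos φ_max = |cos φ₁| · sin C = cos(45.0°)·sin(131.5°) ≈ 0.530, again giving ≈ 58.0°.

≈ 58°S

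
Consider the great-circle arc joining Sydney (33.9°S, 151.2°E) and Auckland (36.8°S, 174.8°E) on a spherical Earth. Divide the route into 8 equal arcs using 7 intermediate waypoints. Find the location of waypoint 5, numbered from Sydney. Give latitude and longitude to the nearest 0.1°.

≈ 36.3°S, 165.8°E

From cos δ = sin φ₁ sin φ₂ + cos φ₁ cos φ₂ cos Δλ, the central angle is δ ≈ 0.339 rad (19.4°).
Interpolate at f = 5/8 with slerp weights a = sin((1−f)δ)/sin δ ≈ 0.381, b = sin(fδ)/sin δ ≈ 0.632.
p = a·p₁ + b·p₂ ≈ (-0.782, 0.198, -0.591); φ = arcsin(p_z) ≈ -36.26°, λ = atan2(p_y, p_x) ≈ 165.76°.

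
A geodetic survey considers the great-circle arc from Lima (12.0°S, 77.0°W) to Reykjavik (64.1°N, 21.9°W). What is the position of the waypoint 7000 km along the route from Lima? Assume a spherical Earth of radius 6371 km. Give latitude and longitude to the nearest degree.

From cos δ = sin φ₁ sin φ₂ + cos φ₁ cos φ₂ cos Δλ, the central angle is δ ≈ 1.513 rad (86.7°). The total great-circle distance is δ·R ≈ 1.513 × 6371 ≈ 9641 km, so the target fraction is f = 7000/9641 ≈ 0.726.
Interpolate at f ≈ 0.726 with slerp weights a = sin((1−f)δ)/sin δ ≈ 0.404, b = sin(fδ)/sin δ ≈ 0.892.
p = a·p₁ + b·p₂ ≈ (0.450, -0.530, 0.719); φ = arcsin(p_z) ≈ 45.94°, λ = atan2(p_y, p_x) ≈ -49.64°.

≈ (46°N, 50°W)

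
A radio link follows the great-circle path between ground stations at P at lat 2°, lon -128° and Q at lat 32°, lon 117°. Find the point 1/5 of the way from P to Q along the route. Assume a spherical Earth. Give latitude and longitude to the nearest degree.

≈ lat 14°, lon -146°

Convert each endpoint to a unit vector on the sphere (x = cos φ cos λ, y = cos φ sin λ, z = sin φ).
The central angle between the endpoints is δ = arccos(p₁·p₂) ≈ 1.917 rad (109.9°).
Interpolate at f = 1/5 with slerp weights a = sin((1−f)δ)/sin δ ≈ 1.062, b = sin(fδ)/sin δ ≈ 0.398.
p = a·p₁ + b·p₂ ≈ (-0.807, -0.536, 0.248); φ = arcsin(p_z) ≈ 14.35°, λ = atan2(p_y, p_x) ≈ -146.40°.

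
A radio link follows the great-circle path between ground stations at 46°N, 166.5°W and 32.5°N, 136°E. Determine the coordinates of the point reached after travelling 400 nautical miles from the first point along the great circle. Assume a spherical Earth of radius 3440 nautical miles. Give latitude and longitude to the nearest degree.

≈ 46°N, 176°W

Write both endpoints as unit vectors p₁, p₂ with components (cos φ cos λ, cos φ sin λ, sin φ).
The central angle between the endpoints is δ = arccos(p₁·p₂) ≈ 0.794 rad (45.5°). The total great-circle distance is δ·R ≈ 0.794 × 3440 ≈ 2730 nmi, so the target fraction is f = 400/2730 ≈ 0.147.
Interpolate at f ≈ 0.147 with slerp weights a = sin((1−f)δ)/sin δ ≈ 0.879, b = sin(fδ)/sin δ ≈ 0.163.
p = a·p₁ + b·p₂ ≈ (-0.693, -0.047, 0.720); φ = arcsin(p_z) ≈ 46.04°, λ = atan2(p_y, p_x) ≈ -176.10°.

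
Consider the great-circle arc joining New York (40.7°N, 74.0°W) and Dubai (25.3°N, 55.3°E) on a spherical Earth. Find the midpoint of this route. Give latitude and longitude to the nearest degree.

Write both endpoints as unit vectors p₁, p₂ with components (cos φ cos λ, cos φ sin λ, sin φ).
The central angle between the endpoints is δ = arccos(p₁·p₂) ≈ 1.727 rad (98.9°).
Interpolate at f = 1/2 with slerp weights a = sin((1−f)δ)/sin δ ≈ 0.769, b = sin(fδ)/sin δ ≈ 0.769.
p = a·p₁ + b·p₂ ≈ (0.557, 0.011, 0.831); φ = arcsin(p_z) ≈ 56.16°, λ = atan2(p_y, p_x) ≈ 1.15°.

≈ 56°N, 1°E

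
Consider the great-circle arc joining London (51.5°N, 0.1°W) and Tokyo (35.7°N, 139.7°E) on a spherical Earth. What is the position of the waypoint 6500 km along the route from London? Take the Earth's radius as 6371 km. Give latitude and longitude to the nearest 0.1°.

From cos δ = sin φ₁ sin φ₂ + cos φ₁ cos φ₂ cos Δλ, the central angle is δ ≈ 1.500 rad (86.0°). The total great-circle distance is δ·R ≈ 1.500 × 6371 ≈ 9558 km, so the target fraction is f = 6500/9558 ≈ 0.680.
Interpolate at f ≈ 0.680 with slerp weights a = sin((1−f)δ)/sin δ ≈ 0.463, b = sin(fδ)/sin δ ≈ 0.854.
p = a·p₁ + b·p₂ ≈ (-0.241, 0.448, 0.861); φ = arcsin(p_z) ≈ 59.41°, λ = atan2(p_y, p_x) ≈ 118.27°.

≈ 59.4°N, 118.3°E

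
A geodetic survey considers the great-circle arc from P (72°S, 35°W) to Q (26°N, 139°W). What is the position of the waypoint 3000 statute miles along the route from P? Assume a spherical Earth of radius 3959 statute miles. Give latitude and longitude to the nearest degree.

Convert each endpoint to a unit vector on the sphere (x = cos φ cos λ, y = cos φ sin λ, z = sin φ).
The central angle between the endpoints is δ = arccos(p₁·p₂) ≈ 2.076 rad (119.0°). The total great-circle distance is δ·R ≈ 2.076 × 3959 ≈ 8219 mi, so the target fraction is f = 3000/8219 ≈ 0.365.
Interpolate at f ≈ 0.365 with slerp weights a = sin((1−f)δ)/sin δ ≈ 1.107, b = sin(fδ)/sin δ ≈ 0.785.
p = a·p₁ + b·p₂ ≈ (-0.253, -0.659, -0.708); φ = arcsin(p_z) ≈ -45.08°, λ = atan2(p_y, p_x) ≈ -110.97°.

≈ (45°S, 111°W)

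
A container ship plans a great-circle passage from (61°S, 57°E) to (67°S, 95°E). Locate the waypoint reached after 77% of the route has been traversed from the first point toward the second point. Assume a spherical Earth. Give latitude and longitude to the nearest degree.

≈ (67°S, 85°E)

Write both endpoints as unit vectors p₁, p₂ with components (cos φ cos λ, cos φ sin λ, sin φ).
The central angle between the endpoints is δ = arccos(p₁·p₂) ≈ 0.303 rad (17.4°).
Interpolate at f = 0.77 with slerp weights a = sin((1−f)δ)/sin δ ≈ 0.233, b = sin(fδ)/sin δ ≈ 0.775.
p = a·p₁ + b·p₂ ≈ (0.035, 0.396, -0.917); φ = arcsin(p_z) ≈ -66.54°, λ = atan2(p_y, p_x) ≈ 84.92°.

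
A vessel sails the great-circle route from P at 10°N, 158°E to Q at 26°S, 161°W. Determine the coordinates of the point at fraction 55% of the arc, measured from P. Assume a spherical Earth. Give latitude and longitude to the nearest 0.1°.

≈ 10.4°S, 179.5°E

Write both endpoints as unit vectors p₁, p₂ with components (cos φ cos λ, cos φ sin λ, sin φ).
The central angle between the endpoints is δ = arccos(p₁·p₂) ≈ 0.937 rad (53.7°).
Interpolate at f = 0.55 with slerp weights a = sin((1−f)δ)/sin δ ≈ 0.508, b = sin(fδ)/sin δ ≈ 0.612.
p = a·p₁ + b·p₂ ≈ (-0.984, 0.008, -0.180); φ = arcsin(p_z) ≈ -10.37°, λ = atan2(p_y, p_x) ≈ 179.51°.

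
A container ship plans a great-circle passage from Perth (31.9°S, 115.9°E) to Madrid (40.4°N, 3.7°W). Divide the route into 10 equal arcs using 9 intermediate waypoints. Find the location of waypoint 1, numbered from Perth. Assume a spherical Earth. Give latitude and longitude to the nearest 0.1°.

Write both endpoints as unit vectors p₁, p₂ with components (cos φ cos λ, cos φ sin λ, sin φ).
The central angle between the endpoints is δ = arccos(p₁·p₂) ≈ 2.294 rad (131.4°).
Interpolate at f = 1/10 with slerp weights a = sin((1−f)δ)/sin δ ≈ 1.175, b = sin(fδ)/sin δ ≈ 0.303.
p = a·p₁ + b·p₂ ≈ (-0.205, 0.882, -0.424); φ = arcsin(p_z) ≈ -25.09°, λ = atan2(p_y, p_x) ≈ 103.09°.

≈ 25.1°S, 103.1°E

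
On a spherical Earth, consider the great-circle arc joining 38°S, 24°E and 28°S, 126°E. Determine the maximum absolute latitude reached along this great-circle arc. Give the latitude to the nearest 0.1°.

The great circle lies in the plane with unit normal n̂ = (p₁ × p₂)/|p₁ × p₂|.
Here n̂_z ≈ +0.688; the vertex latitude is φ_max = arccos|n̂_z| ≈ 46.5°.
Check via Clairaut: cos φ_max = |cos φ₁| · sin C = cos(38.0°)·sin(119.2°) ≈ 0.688, again giving ≈ 46.5°.

≈ 46.5°S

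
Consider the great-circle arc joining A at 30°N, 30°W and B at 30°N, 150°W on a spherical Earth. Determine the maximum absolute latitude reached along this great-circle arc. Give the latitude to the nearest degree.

≈ 49°N

The great circle lies in the plane with unit normal n̂ = (p₁ × p₂)/|p₁ × p₂|.
Here n̂_z ≈ -0.655; the vertex latitude is φ_max = arccos|n̂_z| ≈ 49.1°.
Check via Clairaut: cos φ_max = |cos φ₁| · sin C = cos(30.0°)·sin(49.1°) ≈ 0.655, again giving ≈ 49.1°.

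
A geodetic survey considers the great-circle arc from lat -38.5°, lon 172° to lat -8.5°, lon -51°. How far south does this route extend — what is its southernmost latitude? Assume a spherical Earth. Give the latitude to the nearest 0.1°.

The great circle lies in the plane with unit normal n̂ = (p₁ × p₂)/|p₁ × p₂|.
Here n̂_z ≈ +0.600; the vertex latitude is φ_max = arccos|n̂_z| ≈ 53.2°.
Check via Clairaut: cos φ_max = |cos φ₁| · sin C = cos(38.5°)·sin(130.0°) ≈ 0.600, again giving ≈ 53.2°.

≈ -53.2°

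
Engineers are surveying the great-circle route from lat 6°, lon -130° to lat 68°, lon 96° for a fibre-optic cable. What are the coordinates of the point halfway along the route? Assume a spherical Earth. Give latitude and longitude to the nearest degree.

≈ lat 53°, lon -150°

Convert each endpoint to a unit vector on the sphere (x = cos φ cos λ, y = cos φ sin λ, z = sin φ).
The central angle between the endpoints is δ = arccos(p₁·p₂) ≈ 1.733 rad (99.3°).
Interpolate at f = 1/2 with slerp weights a = sin((1−f)δ)/sin δ ≈ 0.772, b = sin(fδ)/sin δ ≈ 0.772.
p = a·p₁ + b·p₂ ≈ (-0.524, -0.301, 0.797); φ = arcsin(p_z) ≈ 52.83°, λ = atan2(p_y, p_x) ≈ -150.15°.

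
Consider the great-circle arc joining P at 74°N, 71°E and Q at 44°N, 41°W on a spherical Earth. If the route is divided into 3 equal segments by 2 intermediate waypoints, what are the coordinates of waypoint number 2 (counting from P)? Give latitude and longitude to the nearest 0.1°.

≈ 60.5°N, 29.6°W

Convert each endpoint to a unit vector on the sphere (x = cos φ cos λ, y = cos φ sin λ, z = sin φ).
The central angle between the endpoints is δ = arccos(p₁·p₂) ≈ 0.935 rad (53.6°).
Interpolate at f = 2/3 with slerp weights a = sin((1−f)δ)/sin δ ≈ 0.381, b = sin(fδ)/sin δ ≈ 0.726.
p = a·p₁ + b·p₂ ≈ (0.428, -0.243, 0.870); φ = arcsin(p_z) ≈ 60.51°, λ = atan2(p_y, p_x) ≈ -29.59°.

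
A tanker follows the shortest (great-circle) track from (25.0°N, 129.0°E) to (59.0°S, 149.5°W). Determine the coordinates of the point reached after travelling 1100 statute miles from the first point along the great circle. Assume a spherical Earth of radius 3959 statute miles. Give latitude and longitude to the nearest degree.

Convert each endpoint to a unit vector on the sphere (x = cos φ cos λ, y = cos φ sin λ, z = sin φ).
The central angle between the endpoints is δ = arccos(p₁·p₂) ≈ 1.868 rad (107.1°). The total great-circle distance is δ·R ≈ 1.868 × 3959 ≈ 7397 mi, so the target fraction is f = 1100/7397 ≈ 0.149.
Interpolate at f ≈ 0.149 with slerp weights a = sin((1−f)δ)/sin δ ≈ 1.046, b = sin(fδ)/sin δ ≈ 0.287.
p = a·p₁ + b·p₂ ≈ (-0.724, 0.662, 0.196); φ = arcsin(p_z) ≈ 11.31°, λ = atan2(p_y, p_x) ≈ 137.57°.

≈ (11°N, 138°E)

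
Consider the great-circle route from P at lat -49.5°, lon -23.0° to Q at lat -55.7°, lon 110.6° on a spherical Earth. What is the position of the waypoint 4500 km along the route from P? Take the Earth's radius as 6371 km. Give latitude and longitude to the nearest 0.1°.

The haversine formula gives a central angle δ ≈ 1.186 rad (67.9°) between the endpoints. The total great-circle distance is δ·R ≈ 1.186 × 6371 ≈ 7553 km, so the target fraction is f = 4500/7553 ≈ 0.596.
Interpolate at f ≈ 0.596 with slerp weights a = sin((1−f)δ)/sin δ ≈ 0.498, b = sin(fδ)/sin δ ≈ 0.700.
p = a·p₁ + b·p₂ ≈ (0.159, 0.243, -0.957); φ = arcsin(p_z) ≈ -73.12°, λ = atan2(p_y, p_x) ≈ 56.89°.

≈ lat -73.1°, lon 56.9°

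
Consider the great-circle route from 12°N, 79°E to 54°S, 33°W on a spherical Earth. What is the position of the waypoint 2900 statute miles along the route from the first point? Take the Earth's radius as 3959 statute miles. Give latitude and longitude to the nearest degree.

≈ 22°S, 54°E

Write both endpoints as unit vectors p₁, p₂ with components (cos φ cos λ, cos φ sin λ, sin φ).
The central angle between the endpoints is δ = arccos(p₁·p₂) ≈ 1.964 rad (112.6°). The total great-circle distance is δ·R ≈ 1.964 × 3959 ≈ 7777 mi, so the target fraction is f = 2900/7777 ≈ 0.373.
Interpolate at f ≈ 0.373 with slerp weights a = sin((1−f)δ)/sin δ ≈ 1.021, b = sin(fδ)/sin δ ≈ 0.724.
p = a·p₁ + b·p₂ ≈ (0.548, 0.749, -0.373); φ = arcsin(p_z) ≈ -21.93°, λ = atan2(p_y, p_x) ≈ 53.82°.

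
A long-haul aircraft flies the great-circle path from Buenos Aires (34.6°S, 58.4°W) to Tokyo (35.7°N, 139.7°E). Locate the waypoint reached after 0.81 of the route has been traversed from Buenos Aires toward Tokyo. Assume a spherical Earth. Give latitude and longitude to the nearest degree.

≈ (29°N, 176°E)

Convert each endpoint to a unit vector on the sphere (x = cos φ cos λ, y = cos φ sin λ, z = sin φ).
The central angle between the endpoints is δ = arccos(p₁·p₂) ≈ 2.883 rad (165.2°).
Interpolate at f = 0.81 with slerp weights a = sin((1−f)δ)/sin δ ≈ 2.036, b = sin(fδ)/sin δ ≈ 2.822.
p = a·p₁ + b·p₂ ≈ (-0.870, 0.055, 0.491); φ = arcsin(p_z) ≈ 29.38°, λ = atan2(p_y, p_x) ≈ 176.39°.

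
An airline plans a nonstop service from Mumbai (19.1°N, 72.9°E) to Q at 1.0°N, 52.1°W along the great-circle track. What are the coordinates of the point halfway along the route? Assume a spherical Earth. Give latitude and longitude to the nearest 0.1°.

≈ 21.0°N, 7.3°E

Write both endpoints as unit vectors p₁, p₂ with components (cos φ cos λ, cos φ sin λ, sin φ).
The central angle between the endpoints is δ = arccos(p₁·p₂) ≈ 2.137 rad (122.4°).
Interpolate at f = 1/2 with slerp weights a = sin((1−f)δ)/sin δ ≈ 1.038, b = sin(fδ)/sin δ ≈ 1.038.
p = a·p₁ + b·p₂ ≈ (0.926, 0.119, 0.358); φ = arcsin(p_z) ≈ 20.97°, λ = atan2(p_y, p_x) ≈ 7.30°.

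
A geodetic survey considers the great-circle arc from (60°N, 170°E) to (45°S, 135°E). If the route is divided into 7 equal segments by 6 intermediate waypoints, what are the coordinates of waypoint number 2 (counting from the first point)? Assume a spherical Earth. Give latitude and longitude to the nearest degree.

Write both endpoints as unit vectors p₁, p₂ with components (cos φ cos λ, cos φ sin λ, sin φ).
The central angle between the endpoints is δ = arccos(p₁·p₂) ≈ 1.899 rad (108.8°).
Interpolate at f = 2/7 with slerp weights a = sin((1−f)δ)/sin δ ≈ 1.032, b = sin(fδ)/sin δ ≈ 0.546.
p = a·p₁ + b·p₂ ≈ (-0.781, 0.362, 0.508); φ = arcsin(p_z) ≈ 30.55°, λ = atan2(p_y, p_x) ≈ 155.11°.

≈ (31°N, 155°E)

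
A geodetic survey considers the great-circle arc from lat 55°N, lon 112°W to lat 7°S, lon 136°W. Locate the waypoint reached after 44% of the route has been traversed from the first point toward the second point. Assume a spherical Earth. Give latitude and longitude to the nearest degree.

Convert each endpoint to a unit vector on the sphere (x = cos φ cos λ, y = cos φ sin λ, z = sin φ).
The central angle between the endpoints is δ = arccos(p₁·p₂) ≈ 1.137 rad (65.1°).
Interpolate at f = 0.44 with slerp weights a = sin((1−f)δ)/sin δ ≈ 0.655, b = sin(fδ)/sin δ ≈ 0.529.
p = a·p₁ + b·p₂ ≈ (-0.518, -0.713, 0.472); φ = arcsin(p_z) ≈ 28.19°, λ = atan2(p_y, p_x) ≈ -126.01°.

≈ lat 28°N, lon 126°W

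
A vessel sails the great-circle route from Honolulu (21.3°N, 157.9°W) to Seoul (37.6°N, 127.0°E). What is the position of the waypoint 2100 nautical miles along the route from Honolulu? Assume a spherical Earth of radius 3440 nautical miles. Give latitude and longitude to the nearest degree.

The haversine formula gives a central angle δ ≈ 1.147 rad (65.7°) between the endpoints. The total great-circle distance is δ·R ≈ 1.147 × 3440 ≈ 3945 nmi, so the target fraction is f = 2100/3945 ≈ 0.532.
Interpolate at f ≈ 0.532 with slerp weights a = sin((1−f)δ)/sin δ ≈ 0.561, b = sin(fδ)/sin δ ≈ 0.629.
p = a·p₁ + b·p₂ ≈ (-0.784, 0.201, 0.587); φ = arcsin(p_z) ≈ 35.97°, λ = atan2(p_y, p_x) ≈ 165.59°.

≈ 36°N, 166°E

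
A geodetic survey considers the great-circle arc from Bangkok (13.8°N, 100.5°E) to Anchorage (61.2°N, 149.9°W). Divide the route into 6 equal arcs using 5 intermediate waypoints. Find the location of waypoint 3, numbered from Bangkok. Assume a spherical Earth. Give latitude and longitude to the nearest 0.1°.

≈ 50.2°N, 129.8°E

Write both endpoints as unit vectors p₁, p₂ with components (cos φ cos λ, cos φ sin λ, sin φ).
The central angle between the endpoints is δ = arccos(p₁·p₂) ≈ 1.519 rad (87.0°).
Interpolate at f = 3/6 with slerp weights a = sin((1−f)δ)/sin δ ≈ 0.689, b = sin(fδ)/sin δ ≈ 0.689.
p = a·p₁ + b·p₂ ≈ (-0.409, 0.492, 0.769); φ = arcsin(p_z) ≈ 50.22°, λ = atan2(p_y, p_x) ≈ 129.78°.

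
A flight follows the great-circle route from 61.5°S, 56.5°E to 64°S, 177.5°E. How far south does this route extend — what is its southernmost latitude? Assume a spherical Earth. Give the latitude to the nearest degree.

The great circle lies in the plane with unit normal n̂ = (p₁ × p₂)/|p₁ × p₂|.
Here n̂_z ≈ +0.245; the vertex latitude is φ_max = arccos|n̂_z| ≈ 75.8°.
Check via Clairaut: cos φ_max = |cos φ₁| · sin C = cos(61.5°)·sin(149.1°) ≈ 0.245, again giving ≈ 75.8°.

≈ 76°S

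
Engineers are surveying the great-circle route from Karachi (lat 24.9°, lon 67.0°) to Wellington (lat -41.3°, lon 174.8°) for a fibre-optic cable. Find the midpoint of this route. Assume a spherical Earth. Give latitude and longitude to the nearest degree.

Convert each endpoint to a unit vector on the sphere (x = cos φ cos λ, y = cos φ sin λ, z = sin φ).
The central angle between the endpoints is δ = arccos(p₁·p₂) ≈ 2.079 rad (119.1°).
Interpolate at f = 1/2 with slerp weights a = sin((1−f)δ)/sin δ ≈ 0.986, b = sin(fδ)/sin δ ≈ 0.986.
p = a·p₁ + b·p₂ ≈ (-0.388, 0.891, -0.236); φ = arcsin(p_z) ≈ -13.63°, λ = atan2(p_y, p_x) ≈ 113.56°.

≈ lat -14°, lon 114°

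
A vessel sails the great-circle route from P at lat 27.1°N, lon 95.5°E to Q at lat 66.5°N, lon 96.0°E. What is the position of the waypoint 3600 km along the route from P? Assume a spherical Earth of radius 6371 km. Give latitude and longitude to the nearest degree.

≈ lat 59°N, lon 96°E

The haversine formula gives a central angle δ ≈ 0.688 rad (39.4°) between the endpoints. The total great-circle distance is δ·R ≈ 0.688 × 6371 ≈ 4381 km, so the target fraction is f = 3600/4381 ≈ 0.822.
Interpolate at f ≈ 0.822 with slerp weights a = sin((1−f)δ)/sin δ ≈ 0.193, b = sin(fδ)/sin δ ≈ 0.844.
p = a·p₁ + b·p₂ ≈ (-0.052, 0.505, 0.861); φ = arcsin(p_z) ≈ 59.47°, λ = atan2(p_y, p_x) ≈ 95.83°.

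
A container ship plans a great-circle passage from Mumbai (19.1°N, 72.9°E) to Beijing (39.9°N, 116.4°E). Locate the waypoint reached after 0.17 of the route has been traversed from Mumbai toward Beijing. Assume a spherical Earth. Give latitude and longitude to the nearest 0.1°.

Convert each endpoint to a unit vector on the sphere (x = cos φ cos λ, y = cos φ sin λ, z = sin φ).
The central angle between the endpoints is δ = arccos(p₁·p₂) ≈ 0.744 rad (42.6°).
Interpolate at f = 0.17 with slerp weights a = sin((1−f)δ)/sin δ ≈ 0.855, b = sin(fδ)/sin δ ≈ 0.186.
p = a·p₁ + b·p₂ ≈ (0.174, 0.900, 0.399); φ = arcsin(p_z) ≈ 23.53°, λ = atan2(p_y, p_x) ≈ 79.06°.

≈ 23.5°N, 79.1°E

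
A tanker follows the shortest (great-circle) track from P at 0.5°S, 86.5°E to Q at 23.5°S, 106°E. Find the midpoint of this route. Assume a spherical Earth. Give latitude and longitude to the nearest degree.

Convert each endpoint to a unit vector on the sphere (x = cos φ cos λ, y = cos φ sin λ, z = sin φ).
The central angle between the endpoints is δ = arccos(p₁·p₂) ≈ 0.520 rad (29.8°).
Interpolate at f = 1/2 with slerp weights a = sin((1−f)δ)/sin δ ≈ 0.517, b = sin(fδ)/sin δ ≈ 0.517.
p = a·p₁ + b·p₂ ≈ (-0.099, 0.972, -0.211); φ = arcsin(p_z) ≈ -12.17°, λ = atan2(p_y, p_x) ≈ 95.82°.

≈ 12°S, 96°E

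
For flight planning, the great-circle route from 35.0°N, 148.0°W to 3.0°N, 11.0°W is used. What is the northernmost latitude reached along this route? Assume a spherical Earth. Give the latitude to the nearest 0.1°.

The great circle lies in the plane with unit normal n̂ = (p₁ × p₂)/|p₁ × p₂|.
Here n̂_z ≈ +0.678; the vertex latitude is φ_max = arccos|n̂_z| ≈ 47.3°.

≈ 47.3°N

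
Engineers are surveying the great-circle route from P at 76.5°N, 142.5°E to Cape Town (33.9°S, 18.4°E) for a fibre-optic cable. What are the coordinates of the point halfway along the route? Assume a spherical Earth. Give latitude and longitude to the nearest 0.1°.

Write both endpoints as unit vectors p₁, p₂ with components (cos φ cos λ, cos φ sin λ, sin φ).
The central angle between the endpoints is δ = arccos(p₁·p₂) ≈ 2.280 rad (130.6°).
Interpolate at f = 1/2 with slerp weights a = sin((1−f)δ)/sin δ ≈ 1.197, b = sin(fδ)/sin δ ≈ 1.197.
p = a·p₁ + b·p₂ ≈ (0.721, 0.484, 0.496); φ = arcsin(p_z) ≈ 29.75°, λ = atan2(p_y, p_x) ≈ 33.86°.

≈ 29.8°N, 33.9°E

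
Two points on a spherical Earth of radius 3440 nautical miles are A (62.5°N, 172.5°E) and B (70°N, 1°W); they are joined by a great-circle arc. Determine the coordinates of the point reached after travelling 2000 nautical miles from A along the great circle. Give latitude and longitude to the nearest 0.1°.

From cos δ = sin φ₁ sin φ₂ + cos φ₁ cos φ₂ cos Δλ, the central angle is δ ≈ 0.828 rad (47.4°). The total great-circle distance is δ·R ≈ 0.828 × 3440 ≈ 2847 nmi, so the target fraction is f = 2000/2847 ≈ 0.702.
Interpolate at f ≈ 0.702 with slerp weights a = sin((1−f)δ)/sin δ ≈ 0.331, b = sin(fδ)/sin δ ≈ 0.746.
p = a·p₁ + b·p₂ ≈ (0.103, 0.016, 0.995); φ = arcsin(p_z) ≈ 83.99°, λ = atan2(p_y, p_x) ≈ 8.52°.

≈ (84.0°N, 8.5°E)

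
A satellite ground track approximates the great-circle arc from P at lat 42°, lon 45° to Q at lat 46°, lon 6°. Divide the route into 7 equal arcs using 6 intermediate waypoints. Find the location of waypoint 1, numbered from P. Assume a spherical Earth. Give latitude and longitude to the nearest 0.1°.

≈ lat 43.4°, lon 39.9°

Convert each endpoint to a unit vector on the sphere (x = cos φ cos λ, y = cos φ sin λ, z = sin φ).
The central angle between the endpoints is δ = arccos(p₁·p₂) ≈ 0.490 rad (28.1°).
Interpolate at f = 1/7 with slerp weights a = sin((1−f)δ)/sin δ ≈ 0.866, b = sin(fδ)/sin δ ≈ 0.149.
p = a·p₁ + b·p₂ ≈ (0.558, 0.466, 0.687); φ = arcsin(p_z) ≈ 43.36°, λ = atan2(p_y, p_x) ≈ 39.87°.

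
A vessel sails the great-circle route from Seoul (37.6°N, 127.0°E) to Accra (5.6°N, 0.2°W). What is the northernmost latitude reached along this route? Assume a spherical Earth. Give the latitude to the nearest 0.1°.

The great circle lies in the plane with unit normal n̂ = (p₁ × p₂)/|p₁ × p₂|.
Here n̂_z ≈ -0.691; the vertex latitude is φ_max = arccos|n̂_z| ≈ 46.3°.

≈ 46.3°N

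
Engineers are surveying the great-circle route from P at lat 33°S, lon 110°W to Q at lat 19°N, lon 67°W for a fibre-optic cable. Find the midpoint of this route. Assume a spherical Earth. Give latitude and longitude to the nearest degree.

≈ lat 8°S, lon 87°W

From cos δ = sin φ₁ sin φ₂ + cos φ₁ cos φ₂ cos Δλ, the central angle is δ ≈ 1.156 rad (66.3°).
Interpolate at f = 1/2 with slerp weights a = sin((1−f)δ)/sin δ ≈ 0.597, b = sin(fδ)/sin δ ≈ 0.597.
p = a·p₁ + b·p₂ ≈ (0.049, -0.990, -0.131); φ = arcsin(p_z) ≈ -7.52°, λ = atan2(p_y, p_x) ≈ -87.15°.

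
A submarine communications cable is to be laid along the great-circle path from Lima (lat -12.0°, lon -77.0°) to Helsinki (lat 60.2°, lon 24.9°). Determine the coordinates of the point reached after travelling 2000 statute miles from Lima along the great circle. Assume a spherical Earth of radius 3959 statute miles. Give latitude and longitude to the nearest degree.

The haversine formula gives a central angle δ ≈ 1.855 rad (106.3°) between the endpoints. The total great-circle distance is δ·R ≈ 1.855 × 3959 ≈ 7345 mi, so the target fraction is f = 2000/7345 ≈ 0.272.
Interpolate at f ≈ 0.272 with slerp weights a = sin((1−f)δ)/sin δ ≈ 1.017, b = sin(fδ)/sin δ ≈ 0.504.
p = a·p₁ + b·p₂ ≈ (0.451, -0.863, 0.226); φ = arcsin(p_z) ≈ 13.07°, λ = atan2(p_y, p_x) ≈ -62.42°.

≈ lat 13°, lon -62°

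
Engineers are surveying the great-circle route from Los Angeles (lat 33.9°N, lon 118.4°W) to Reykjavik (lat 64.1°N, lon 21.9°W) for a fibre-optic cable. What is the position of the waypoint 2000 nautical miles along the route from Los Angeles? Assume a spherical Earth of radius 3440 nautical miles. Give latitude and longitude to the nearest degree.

Write both endpoints as unit vectors p₁, p₂ with components (cos φ cos λ, cos φ sin λ, sin φ).
The central angle between the endpoints is δ = arccos(p₁·p₂) ≈ 1.092 rad (62.6°). The total great-circle distance is δ·R ≈ 1.092 × 3440 ≈ 3757 nmi, so the target fraction is f = 2000/3757 ≈ 0.532.
Interpolate at f ≈ 0.532 with slerp weights a = sin((1−f)δ)/sin δ ≈ 0.551, b = sin(fδ)/sin δ ≈ 0.619.
p = a·p₁ + b·p₂ ≈ (0.033, -0.503, 0.864); φ = arcsin(p_z) ≈ 59.74°, λ = atan2(p_y, p_x) ≈ -86.20°.

≈ lat 60°N, lon 86°W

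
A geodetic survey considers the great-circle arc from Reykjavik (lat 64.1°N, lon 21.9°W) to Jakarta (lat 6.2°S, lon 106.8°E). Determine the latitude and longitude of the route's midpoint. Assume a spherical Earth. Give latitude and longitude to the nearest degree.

≈ lat 45°N, lon 81°E

Convert each endpoint to a unit vector on the sphere (x = cos φ cos λ, y = cos φ sin λ, z = sin φ).
The central angle between the endpoints is δ = arccos(p₁·p₂) ≈ 1.948 rad (111.6°).
Interpolate at f = 1/2 with slerp weights a = sin((1−f)δ)/sin δ ≈ 0.890, b = sin(fδ)/sin δ ≈ 0.890.
p = a·p₁ + b·p₂ ≈ (0.105, 0.702, 0.704); φ = arcsin(p_z) ≈ 44.78°, λ = atan2(p_y, p_x) ≈ 81.50°.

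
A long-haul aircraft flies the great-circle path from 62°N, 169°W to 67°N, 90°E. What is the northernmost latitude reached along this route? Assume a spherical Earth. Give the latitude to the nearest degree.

≈ 73°N

The great circle lies in the plane with unit normal n̂ = (p₁ × p₂)/|p₁ × p₂|.
Here n̂_z ≈ -0.286; the vertex latitude is φ_max = arccos|n̂_z| ≈ 73.4°.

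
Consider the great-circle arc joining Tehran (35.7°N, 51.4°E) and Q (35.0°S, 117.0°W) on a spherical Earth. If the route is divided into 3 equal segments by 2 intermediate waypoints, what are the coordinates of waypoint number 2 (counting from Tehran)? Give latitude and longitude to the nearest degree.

≈ (13°S, 59°W)

The haversine formula gives a central angle δ ≈ 2.976 rad (170.5°) between the endpoints.
Interpolate at f = 2/3 with slerp weights a = sin((1−f)δ)/sin δ ≈ 5.082, b = sin(fδ)/sin δ ≈ 5.559.
p = a·p₁ + b·p₂ ≈ (0.507, -0.832, -0.223); φ = arcsin(p_z) ≈ -12.90°, λ = atan2(p_y, p_x) ≈ -58.64°.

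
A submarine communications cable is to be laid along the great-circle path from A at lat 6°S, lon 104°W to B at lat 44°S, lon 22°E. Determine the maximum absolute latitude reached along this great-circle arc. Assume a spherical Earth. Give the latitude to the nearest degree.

≈ 52°S

The great circle lies in the plane with unit normal n̂ = (p₁ × p₂)/|p₁ × p₂|.
Here n̂_z ≈ +0.617; the vertex latitude is φ_max = arccos|n̂_z| ≈ 51.9°.
Check via Clairaut: cos φ_max = |cos φ₁| · sin C = cos(6.0°)·sin(141.6°) ≈ 0.617, again giving ≈ 51.9°.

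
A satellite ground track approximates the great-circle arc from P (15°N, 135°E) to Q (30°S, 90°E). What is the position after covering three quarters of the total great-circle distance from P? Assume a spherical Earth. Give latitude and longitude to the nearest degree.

Write both endpoints as unit vectors p₁, p₂ with components (cos φ cos λ, cos φ sin λ, sin φ).
The central angle between the endpoints is δ = arccos(p₁·p₂) ≈ 1.090 rad (62.5°).
Interpolate at f = 3/4 with slerp weights a = sin((1−f)δ)/sin δ ≈ 0.304, b = sin(fδ)/sin δ ≈ 0.823.
p = a·p₁ + b·p₂ ≈ (-0.207, 0.920, -0.333); φ = arcsin(p_z) ≈ -19.44°, λ = atan2(p_y, p_x) ≈ 102.70°.

≈ (19°S, 103°E)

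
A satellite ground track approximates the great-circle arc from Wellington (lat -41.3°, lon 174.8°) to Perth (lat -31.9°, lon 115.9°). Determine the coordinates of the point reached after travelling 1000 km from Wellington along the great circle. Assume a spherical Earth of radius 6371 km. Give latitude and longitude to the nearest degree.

≈ lat -42°, lon 163°

Convert each endpoint to a unit vector on the sphere (x = cos φ cos λ, y = cos φ sin λ, z = sin φ).
The central angle between the endpoints is δ = arccos(p₁·p₂) ≈ 0.825 rad (47.3°). The total great-circle distance is δ·R ≈ 0.825 × 6371 ≈ 5259 km, so the target fraction is f = 1000/5259 ≈ 0.190.
Interpolate at f ≈ 0.190 with slerp weights a = sin((1−f)δ)/sin δ ≈ 0.843, b = sin(fδ)/sin δ ≈ 0.213.
p = a·p₁ + b·p₂ ≈ (-0.710, 0.220, -0.669); φ = arcsin(p_z) ≈ -42.00°, λ = atan2(p_y, p_x) ≈ 162.79°.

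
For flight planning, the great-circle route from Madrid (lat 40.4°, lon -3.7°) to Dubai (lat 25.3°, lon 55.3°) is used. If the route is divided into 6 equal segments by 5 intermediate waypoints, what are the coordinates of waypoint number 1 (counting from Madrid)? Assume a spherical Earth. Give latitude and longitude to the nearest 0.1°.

Convert each endpoint to a unit vector on the sphere (x = cos φ cos λ, y = cos φ sin λ, z = sin φ).
The central angle between the endpoints is δ = arccos(p₁·p₂) ≈ 0.887 rad (50.8°).
Interpolate at f = 1/6 with slerp weights a = sin((1−f)δ)/sin δ ≈ 0.869, b = sin(fδ)/sin δ ≈ 0.190.
p = a·p₁ + b·p₂ ≈ (0.758, 0.099, 0.644); φ = arcsin(p_z) ≈ 40.13°, λ = atan2(p_y, p_x) ≈ 7.40°.

≈ lat 40.1°, lon 7.4°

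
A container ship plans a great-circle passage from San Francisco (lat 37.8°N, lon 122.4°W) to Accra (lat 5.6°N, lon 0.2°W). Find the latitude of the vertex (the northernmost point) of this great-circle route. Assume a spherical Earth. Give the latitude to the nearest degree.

The great circle lies in the plane with unit normal n̂ = (p₁ × p₂)/|p₁ × p₂|.
Here n̂_z ≈ +0.713; the vertex latitude is φ_max = arccos|n̂_z| ≈ 44.5°.
Check via Clairaut: cos φ_max = |cos φ₁| · sin C = cos(37.8°)·sin(64.5°) ≈ 0.713, again giving ≈ 44.5°.

≈ 45°N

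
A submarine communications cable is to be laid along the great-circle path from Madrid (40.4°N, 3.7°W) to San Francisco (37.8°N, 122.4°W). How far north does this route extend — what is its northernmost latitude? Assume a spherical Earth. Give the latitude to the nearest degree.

≈ 58°N

The great circle lies in the plane with unit normal n̂ = (p₁ × p₂)/|p₁ × p₂|.
Here n̂_z ≈ -0.531; the vertex latitude is φ_max = arccos|n̂_z| ≈ 57.9°.
Check via Clairaut: cos φ_max = |cos φ₁| · sin C = cos(40.4°)·sin(44.2°) ≈ 0.531, again giving ≈ 57.9°.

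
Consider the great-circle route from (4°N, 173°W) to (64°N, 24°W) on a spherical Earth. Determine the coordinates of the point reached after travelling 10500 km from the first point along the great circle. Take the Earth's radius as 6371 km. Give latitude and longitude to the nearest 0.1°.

Convert each endpoint to a unit vector on the sphere (x = cos φ cos λ, y = cos φ sin λ, z = sin φ).
The central angle between the endpoints is δ = arccos(p₁·p₂) ≈ 1.888 rad (108.2°). The total great-circle distance is δ·R ≈ 1.888 × 6371 ≈ 12030 km, so the target fraction is f = 10500/12030 ≈ 0.873.
Interpolate at f ≈ 0.873 with slerp weights a = sin((1−f)δ)/sin δ ≈ 0.250, b = sin(fδ)/sin δ ≈ 1.049.
p = a·p₁ + b·p₂ ≈ (0.172, -0.218, 0.961); φ = arcsin(p_z) ≈ 73.88°, λ = atan2(p_y, p_x) ≈ -51.61°.

≈ (73.9°N, 51.6°W)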